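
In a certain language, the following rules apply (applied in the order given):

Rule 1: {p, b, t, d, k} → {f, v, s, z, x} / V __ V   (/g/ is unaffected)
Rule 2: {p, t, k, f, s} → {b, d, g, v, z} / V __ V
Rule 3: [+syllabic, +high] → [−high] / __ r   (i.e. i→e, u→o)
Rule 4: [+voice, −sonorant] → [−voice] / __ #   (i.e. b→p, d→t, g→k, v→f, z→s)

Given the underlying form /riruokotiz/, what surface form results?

reruoxozis

Rule 1 (intervocalic spirantization): /k/ is a stop between vowels /o/ and /o/, so it spirantizes to the fricative [x]. /t/ is a stop between vowels /o/ and /i/, so it spirantizes to the fricative [s]. /riruokotiz/ → riruoxosiz.
Rule 2 (intervocalic voicing): /s/ is a voiceless obstruent between vowels /o/ and /i/, so it voices to [z]. /riruoxosiz/ → riruoxoziz.
Rule 3 (pre-rhotic lowering): /i/ is a high vowel immediately before /r/, so it lowers to [e]. /riruoxoziz/ → reruoxoziz.
Rule 4 (final devoicing): /z/ is a voiced obstruent in word-final position, so it devoices to [s]. /reruoxoziz/ → reruoxozis.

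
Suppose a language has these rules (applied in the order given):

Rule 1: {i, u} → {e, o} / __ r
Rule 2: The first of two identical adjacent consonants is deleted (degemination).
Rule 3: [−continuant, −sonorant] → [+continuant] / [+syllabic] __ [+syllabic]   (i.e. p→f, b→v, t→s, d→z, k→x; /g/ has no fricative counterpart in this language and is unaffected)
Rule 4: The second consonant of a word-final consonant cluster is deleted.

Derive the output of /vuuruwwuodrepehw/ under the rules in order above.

Rule 1 (pre-rhotic lowering): /u/ is a high vowel immediately before /r/, so it lowers to [o]. /vuuruwwuodrepehw/ → vuoruwwuodrepehw.
Rule 2 (degemination): /ww/ is a geminate; the first /w/ deletes. /vuoruwwuodrepehw/ → vuoruwuodrepehw.
Rule 3 (intervocalic spirantization): /p/ is a stop between vowels /e/ and /e/, so it spirantizes to the fricative [f]. /vuoruwuodrepehw/ → vuoruwuodrefehw.
Rule 4 (final cluster simplification): /w/ is the second consonant of a word-final cluster /hw/, so it deletes. /vuoruwuodrefehw/ → vuoruwuodrefeh.

vuoruwuodrefeh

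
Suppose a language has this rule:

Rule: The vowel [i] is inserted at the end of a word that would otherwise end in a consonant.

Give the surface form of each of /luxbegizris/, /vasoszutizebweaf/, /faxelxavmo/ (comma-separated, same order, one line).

/luxbegizris/: the form ends in the consonant /s/, so [i] is inserted word-finally. → [luxbegizrisi].
/vasoszutizebweaf/: the form ends in the consonant /f/, so [i] is inserted word-finally. → [vasoszutizebweafi].
/faxelxavmo/: the rule's environment is not met; surfaces unchanged as [faxelxavmo].

luxbegizrisi, vasoszutizebweafi, faxelxavmo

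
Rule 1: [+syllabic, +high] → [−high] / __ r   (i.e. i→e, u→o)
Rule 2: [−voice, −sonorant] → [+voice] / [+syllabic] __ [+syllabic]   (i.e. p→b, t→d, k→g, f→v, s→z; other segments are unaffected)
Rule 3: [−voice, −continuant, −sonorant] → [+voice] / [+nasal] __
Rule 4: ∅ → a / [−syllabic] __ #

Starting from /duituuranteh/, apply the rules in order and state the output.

duiduorandeha

Rule 1 (pre-rhotic lowering): /u/ is a high vowel immediately before /r/, so it lowers to [o]. /duituuranteh/ → duituoranteh.
Rule 2 (intervocalic voicing): /t/ is a voiceless obstruent between vowels /i/ and /u/, so it voices to [d]. /duituoranteh/ → duiduoranteh.
Rule 3 (post-nasal voicing): /t/ is a voiceless stop immediately after the nasal /n/, so it voices to [d]. /duiduoranteh/ → duiduorandeh.
Rule 4 (final a-epenthesis): the form ends in the consonant /h/, so [a] is inserted word-finally. /duiduorandeh/ → duiduorandeha.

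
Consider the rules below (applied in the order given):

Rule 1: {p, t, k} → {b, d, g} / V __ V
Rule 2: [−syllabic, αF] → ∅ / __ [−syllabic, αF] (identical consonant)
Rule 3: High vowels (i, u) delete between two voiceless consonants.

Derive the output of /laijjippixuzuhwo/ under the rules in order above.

Rule 1 (intervocalic voicing): no segment meets the environment; /laijjippixuzuhwo/ is unchanged.
Rule 2 (degemination): /jj/ is a geminate; the first /j/ deletes. /pp/ is a geminate; the first /p/ deletes. /laijjippixuzuhwo/ → laijipixuzuhwo.
Rule 3 (high vowel syncope): /i/ is a high vowel flanked by voiceless consonants /p/ and /x/, so it deletes. /laijipixuzuhwo/ → laijipxuzuhwo.

laijipxuzuhwo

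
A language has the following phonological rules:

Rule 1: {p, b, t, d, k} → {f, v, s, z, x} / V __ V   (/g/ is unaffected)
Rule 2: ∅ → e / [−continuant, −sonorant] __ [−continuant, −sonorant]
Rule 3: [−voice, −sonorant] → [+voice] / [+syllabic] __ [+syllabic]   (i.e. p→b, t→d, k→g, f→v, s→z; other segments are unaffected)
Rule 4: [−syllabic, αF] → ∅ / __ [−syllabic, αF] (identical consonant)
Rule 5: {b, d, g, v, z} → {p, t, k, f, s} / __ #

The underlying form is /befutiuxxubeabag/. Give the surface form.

bevuziuxuveavak

Rule 1 (intervocalic spirantization): /t/ is a stop between vowels /u/ and /i/, so it spirantizes to the fricative [s]. /b/ is a stop between vowels /u/ and /e/, so it spirantizes to the fricative [v]. /b/ is a stop between vowels /a/ and /a/, so it spirantizes to the fricative [v]. /befutiuxxubeabag/ → befusiuxxuveavag.
Rule 2 (stop-cluster e-epenthesis): no segment meets the environment; /befusiuxxuveavag/ is unchanged.
Rule 3 (intervocalic voicing): /f/ is a voiceless obstruent between vowels /e/ and /u/, so it voices to [v]. /s/ is a voiceless obstruent between vowels /u/ and /i/, so it voices to [z]. /befusiuxxuveavag/ → bevuziuxxuveavag.
Rule 4 (degemination): /xx/ is a geminate; the first /x/ deletes. /bevuziuxxuveavag/ → bevuziuxuveavag.
Rule 5 (final devoicing): /g/ is a voiced obstruent in word-final position, so it devoices to [k]. /bevuziuxuveavag/ → bevuziuxuveavak.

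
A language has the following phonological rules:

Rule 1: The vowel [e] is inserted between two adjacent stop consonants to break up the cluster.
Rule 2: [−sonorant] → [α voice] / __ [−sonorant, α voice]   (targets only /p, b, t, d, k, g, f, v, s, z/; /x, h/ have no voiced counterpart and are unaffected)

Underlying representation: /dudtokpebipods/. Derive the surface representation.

dudetokepebipots

Rule 1 (stop-cluster e-epenthesis): /d/ and /t/ form a stop–stop cluster, so [e] is inserted between them. /k/ and /p/ form a stop–stop cluster, so [e] is inserted between them. /dudtokpebipods/ → dudetokepebipods.
Rule 2 (regressive voicing assimilation): /d/ precedes the voiceless obstruent /s/, so it devoices to [t] by assimilation. /dudetokepebipods/ → dudetokepebipots.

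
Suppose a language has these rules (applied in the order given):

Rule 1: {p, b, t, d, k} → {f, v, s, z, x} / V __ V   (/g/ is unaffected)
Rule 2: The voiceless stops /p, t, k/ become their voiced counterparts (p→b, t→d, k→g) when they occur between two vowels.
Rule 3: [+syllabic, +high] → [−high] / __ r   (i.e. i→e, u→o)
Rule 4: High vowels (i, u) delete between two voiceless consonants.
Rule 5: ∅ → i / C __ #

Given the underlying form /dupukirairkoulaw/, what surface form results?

dufxeraerkoulawi

Rule 1 (intervocalic spirantization): /p/ is a stop between vowels /u/ and /u/, so it spirantizes to the fricative [f]. /k/ is a stop between vowels /u/ and /i/, so it spirantizes to the fricative [x]. /dupukirairkoulaw/ → dufuxirairkoulaw.
Rule 2 (intervocalic voicing): no segment meets the environment; /dufuxirairkoulaw/ is unchanged.
Rule 3 (pre-rhotic lowering): /i/ is a high vowel immediately before /r/, so it lowers to [e]. /i/ is a high vowel immediately before /r/, so it lowers to [e]. /dufuxirairkoulaw/ → dufuxeraerkoulaw.
Rule 4 (high vowel syncope): /u/ is a high vowel flanked by voiceless consonants /f/ and /x/, so it deletes. /dufuxeraerkoulaw/ → dufxeraerkoulaw.
Rule 5 (final i-epenthesis): the form ends in the consonant /w/, so [i] is inserted word-finally. /dufxeraerkoulaw/ → dufxeraerkoulawi.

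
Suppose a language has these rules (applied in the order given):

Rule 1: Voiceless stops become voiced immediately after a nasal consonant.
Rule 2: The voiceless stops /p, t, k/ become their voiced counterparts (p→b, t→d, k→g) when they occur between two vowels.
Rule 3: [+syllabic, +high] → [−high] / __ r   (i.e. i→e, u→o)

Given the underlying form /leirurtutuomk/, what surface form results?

Rule 1 (post-nasal voicing): /k/ is a voiceless stop immediately after the nasal /m/, so it voices to [g]. /leirurtutuomk/ → leirurtutuomg.
Rule 2 (intervocalic voicing): /t/ is a voiceless stop between vowels /u/ and /u/, so it voices to [d]. /leirurtutuomg/ → leirurtuduomg.
Rule 3 (pre-rhotic lowering): /i/ is a high vowel immediately before /r/, so it lowers to [e]. /u/ is a high vowel immediately before /r/, so it lowers to [o]. /leirurtuduomg/ → leerortuduomg.

leerortuduomg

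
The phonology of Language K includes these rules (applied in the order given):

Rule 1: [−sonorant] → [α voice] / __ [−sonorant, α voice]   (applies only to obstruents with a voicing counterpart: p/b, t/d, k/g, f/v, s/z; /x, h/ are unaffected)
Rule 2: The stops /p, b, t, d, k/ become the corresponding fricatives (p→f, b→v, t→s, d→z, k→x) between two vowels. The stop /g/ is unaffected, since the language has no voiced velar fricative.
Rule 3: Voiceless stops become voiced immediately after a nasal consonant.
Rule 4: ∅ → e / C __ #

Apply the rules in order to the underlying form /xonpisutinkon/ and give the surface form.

xonbisusingone

Rule 1 (regressive voicing assimilation): no segment meets the environment; /xonpisutinkon/ is unchanged.
Rule 2 (intervocalic spirantization): /t/ is a stop between vowels /u/ and /i/, so it spirantizes to the fricative [s]. /xonpisutinkon/ → xonpisusinkon.
Rule 3 (post-nasal voicing): /p/ is a voiceless stop immediately after the nasal /n/, so it voices to [b]. /k/ is a voiceless stop immediately after the nasal /n/, so it voices to [g]. /xonpisusinkon/ → xonbisusingon.
Rule 4 (final e-epenthesis): the form ends in the consonant /n/, so [e] is inserted word-finally. /xonbisusingon/ → xonbisusingone.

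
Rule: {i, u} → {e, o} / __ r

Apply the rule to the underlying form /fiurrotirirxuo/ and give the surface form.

fiorrotererxuo

/u/ is a high vowel immediately before /r/, so it lowers to [o].
/i/ is a high vowel immediately before /r/, so it lowers to [e].
/i/ is a high vowel immediately before /r/, so it lowers to [e].
The other instances of /i/, /u/ do not occur in the required environment and remain unchanged.
Surface form: [fiorrotererxuo].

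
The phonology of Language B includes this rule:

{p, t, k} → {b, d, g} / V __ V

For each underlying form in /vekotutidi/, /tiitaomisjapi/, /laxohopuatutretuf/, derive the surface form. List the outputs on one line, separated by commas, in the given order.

/vekotutidi/: /k/ is a voiceless stop between vowels /e/ and /o/, so it voices to [g]. /t/ is a voiceless stop between vowels /o/ and /u/, so it voices to [d]. /t/ is a voiceless stop between vowels /u/ and /i/, so it voices to [d]. → [vegodudidi].
/tiitaomisjapi/: /t/ is a voiceless stop between vowels /i/ and /a/, so it voices to [d]. /p/ is a voiceless stop between vowels /a/ and /i/, so it voices to [b]. → [tiidaomisjabi].
/laxohopuatutretuf/: /p/ is a voiceless stop between vowels /o/ and /u/, so it voices to [b]. /t/ is a voiceless stop between vowels /a/ and /u/, so it voices to [d]. /t/ is a voiceless stop between vowels /e/ and /u/, so it voices to [d]. → [laxohobuadutreduf].

vegodudidi, tiidaomisjabi, laxohobuadutreduf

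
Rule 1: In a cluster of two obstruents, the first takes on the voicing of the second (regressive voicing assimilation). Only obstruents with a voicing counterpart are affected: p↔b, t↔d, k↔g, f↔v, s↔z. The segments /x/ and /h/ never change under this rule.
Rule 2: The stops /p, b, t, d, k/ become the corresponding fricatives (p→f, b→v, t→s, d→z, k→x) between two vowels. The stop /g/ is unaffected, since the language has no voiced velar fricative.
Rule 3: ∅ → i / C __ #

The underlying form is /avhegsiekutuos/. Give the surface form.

Rule 1 (regressive voicing assimilation): /v/ precedes the voiceless obstruent /h/, so it devoices to [f] by assimilation. /g/ precedes the voiceless obstruent /s/, so it devoices to [k] by assimilation. /avhegsiekutuos/ → afheksiekutuos.
Rule 2 (intervocalic spirantization): /k/ is a stop between vowels /e/ and /u/, so it spirantizes to the fricative [x]. /t/ is a stop between vowels /u/ and /u/, so it spirantizes to the fricative [s]. /afheksiekutuos/ → afheksiexusuos.
Rule 3 (final i-epenthesis): the form ends in the consonant /s/, so [i] is inserted word-finally. /afheksiexusuos/ → afheksiexusuosi.

afheksiexusuosi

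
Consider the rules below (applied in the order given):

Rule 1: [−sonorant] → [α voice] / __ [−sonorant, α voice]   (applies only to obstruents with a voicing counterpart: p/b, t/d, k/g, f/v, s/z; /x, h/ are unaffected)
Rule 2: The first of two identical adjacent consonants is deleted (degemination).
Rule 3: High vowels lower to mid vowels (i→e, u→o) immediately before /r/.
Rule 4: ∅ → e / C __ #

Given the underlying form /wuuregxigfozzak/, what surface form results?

wuorekxikfozake

Rule 1 (regressive voicing assimilation): /g/ precedes the voiceless obstruent /x/, so it devoices to [k] by assimilation. /g/ precedes the voiceless obstruent /f/, so it devoices to [k] by assimilation. /wuuregxigfozzak/ → wuurekxikfozzak.
Rule 2 (degemination): /zz/ is a geminate; the first /z/ deletes. /wuurekxikfozzak/ → wuurekxikfozak.
Rule 3 (pre-rhotic lowering): /u/ is a high vowel immediately before /r/, so it lowers to [o]. /wuurekxikfozak/ → wuorekxikfozak.
Rule 4 (final e-epenthesis): the form ends in the consonant /k/, so [e] is inserted word-finally. /wuorekxikfozak/ → wuorekxikfozake.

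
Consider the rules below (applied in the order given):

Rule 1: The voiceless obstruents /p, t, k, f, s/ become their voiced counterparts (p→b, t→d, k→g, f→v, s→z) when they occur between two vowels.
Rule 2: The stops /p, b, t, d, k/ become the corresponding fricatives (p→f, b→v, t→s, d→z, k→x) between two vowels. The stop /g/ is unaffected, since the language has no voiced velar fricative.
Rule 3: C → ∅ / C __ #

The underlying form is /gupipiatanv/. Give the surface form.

Rule 1 (intervocalic voicing): /p/ is a voiceless obstruent between vowels /u/ and /i/, so it voices to [b]. /p/ is a voiceless obstruent between vowels /i/ and /i/, so it voices to [b]. /t/ is a voiceless obstruent between vowels /a/ and /a/, so it voices to [d]. /gupipiatanv/ → gubibiadanv.
Rule 2 (intervocalic spirantization): /b/ is a stop between vowels /u/ and /i/, so it spirantizes to the fricative [v]. /b/ is a stop between vowels /i/ and /i/, so it spirantizes to the fricative [v]. /d/ is a stop between vowels /a/ and /a/, so it spirantizes to the fricative [z]. /gubibiadanv/ → guviviazanv.
Rule 3 (final cluster simplification): /v/ is the second consonant of a word-final cluster /nv/, so it deletes. /guviviazanv/ → guviviazan.

guviviazan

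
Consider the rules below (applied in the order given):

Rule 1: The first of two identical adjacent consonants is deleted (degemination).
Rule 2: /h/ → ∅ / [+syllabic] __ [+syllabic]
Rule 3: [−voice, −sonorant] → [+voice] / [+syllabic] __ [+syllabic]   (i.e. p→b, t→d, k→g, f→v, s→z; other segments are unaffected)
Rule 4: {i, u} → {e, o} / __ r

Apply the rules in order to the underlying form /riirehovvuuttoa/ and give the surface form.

riereovuudoa

Rule 1 (degemination): /vv/ is a geminate; the first /v/ deletes. /tt/ is a geminate; the first /t/ deletes. /riirehovvuuttoa/ → riirehovuutoa.
Rule 2 (intervocalic h-deletion): /h/ occurs between vowels /e/ and /o/, so it deletes. /riirehovuutoa/ → riireovuutoa.
Rule 3 (intervocalic voicing): /t/ is a voiceless obstruent between vowels /u/ and /o/, so it voices to [d]. /riireovuutoa/ → riireovuudoa.
Rule 4 (pre-rhotic lowering): /i/ is a high vowel immediately before /r/, so it lowers to [e]. /riireovuudoa/ → riereovuudoa.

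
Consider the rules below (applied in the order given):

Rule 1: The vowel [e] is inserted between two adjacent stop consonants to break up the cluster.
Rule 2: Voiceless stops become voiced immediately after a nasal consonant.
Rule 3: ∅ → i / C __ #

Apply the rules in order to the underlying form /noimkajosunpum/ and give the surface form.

Rule 1 (stop-cluster e-epenthesis): no segment meets the environment; /noimkajosunpum/ is unchanged.
Rule 2 (post-nasal voicing): /k/ is a voiceless stop immediately after the nasal /m/, so it voices to [g]. /p/ is a voiceless stop immediately after the nasal /n/, so it voices to [b]. /noimkajosunpum/ → noimgajosunbum.
Rule 3 (final i-epenthesis): the form ends in the consonant /m/, so [i] is inserted word-finally. /noimgajosunbum/ → noimgajosunbumi.

noimgajosunbumi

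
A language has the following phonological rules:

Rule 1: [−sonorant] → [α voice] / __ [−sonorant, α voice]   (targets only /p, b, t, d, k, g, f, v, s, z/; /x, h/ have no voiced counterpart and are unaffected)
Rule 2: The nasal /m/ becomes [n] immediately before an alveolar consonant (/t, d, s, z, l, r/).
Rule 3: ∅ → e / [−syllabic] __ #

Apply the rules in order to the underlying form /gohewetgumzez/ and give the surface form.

gohewedgunzeze

Rule 1 (regressive voicing assimilation): /t/ precedes the voiced obstruent /g/, so it voices to [d] by assimilation. /gohewetgumzez/ → gohewedgumzez.
Rule 2 (nasal place assimilation): /m/ precedes the alveolar consonant /z/, so it assimilates in place to [n]. /gohewedgumzez/ → gohewedgunzez.
Rule 3 (final e-epenthesis): the form ends in the consonant /z/, so [e] is inserted word-finally. /gohewedgunzez/ → gohewedgunzeze.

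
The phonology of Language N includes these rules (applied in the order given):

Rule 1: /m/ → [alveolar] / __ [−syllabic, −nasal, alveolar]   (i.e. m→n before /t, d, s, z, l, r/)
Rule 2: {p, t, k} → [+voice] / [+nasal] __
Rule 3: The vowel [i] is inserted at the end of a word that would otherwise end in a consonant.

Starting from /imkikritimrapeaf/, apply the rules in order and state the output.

imgikritinrapeafi

Rule 1 (nasal place assimilation): /m/ precedes the alveolar consonant /r/, so it assimilates in place to [n]. /imkikritimrapeaf/ → imkikritinrapeaf.
Rule 2 (post-nasal voicing): /k/ is a voiceless stop immediately after the nasal /m/, so it voices to [g]. /imkikritinrapeaf/ → imgikritinrapeaf.
Rule 3 (final i-epenthesis): the form ends in the consonant /f/, so [i] is inserted word-finally. /imgikritinrapeaf/ → imgikritinrapeafi.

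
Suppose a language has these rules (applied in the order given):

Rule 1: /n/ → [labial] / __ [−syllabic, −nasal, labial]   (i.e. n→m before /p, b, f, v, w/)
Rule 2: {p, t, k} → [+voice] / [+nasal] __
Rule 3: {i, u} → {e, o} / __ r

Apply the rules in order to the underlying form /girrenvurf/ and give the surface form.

gerremvorf

Rule 1 (nasal place assimilation): /n/ precedes the labial consonant /v/, so it assimilates in place to [m]. /girrenvurf/ → girremvurf.
Rule 2 (post-nasal voicing): no segment meets the environment; /girremvurf/ is unchanged.
Rule 3 (pre-rhotic lowering): /i/ is a high vowel immediately before /r/, so it lowers to [e]. /u/ is a high vowel immediately before /r/, so it lowers to [o]. /girremvurf/ → gerremvorf.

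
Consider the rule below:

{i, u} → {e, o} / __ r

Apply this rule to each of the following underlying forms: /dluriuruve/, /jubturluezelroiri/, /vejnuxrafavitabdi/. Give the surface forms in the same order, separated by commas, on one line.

dlorioruve, jubtorluezelroeri, vejnuxrafavitabdi

/dluriuruve/: /u/ is a high vowel immediately before /r/, so it lowers to [o]. /u/ is a high vowel immediately before /r/, so it lowers to [o]. → [dlorioruve].
/jubturluezelroiri/: /u/ is a high vowel immediately before /r/, so it lowers to [o]. /i/ is a high vowel immediately before /r/, so it lowers to [e]. → [jubtorluezelroeri].
/vejnuxrafavitabdi/: the rule's environment is not met; surfaces unchanged as [vejnuxrafavitabdi].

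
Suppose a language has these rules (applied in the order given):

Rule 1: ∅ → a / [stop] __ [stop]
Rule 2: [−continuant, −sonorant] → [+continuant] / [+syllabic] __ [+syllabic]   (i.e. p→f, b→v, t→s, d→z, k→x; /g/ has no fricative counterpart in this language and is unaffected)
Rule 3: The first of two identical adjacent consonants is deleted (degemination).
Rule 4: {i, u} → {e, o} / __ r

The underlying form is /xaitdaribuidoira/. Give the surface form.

Rule 1 (stop-cluster a-epenthesis): /t/ and /d/ form a stop–stop cluster, so [a] is inserted between them. /xaitdaribuidoira/ → xaitadaribuidoira.
Rule 2 (intervocalic spirantization): /t/ is a stop between vowels /i/ and /a/, so it spirantizes to the fricative [s]. /d/ is a stop between vowels /a/ and /a/, so it spirantizes to the fricative [z]. /b/ is a stop between vowels /i/ and /u/, so it spirantizes to the fricative [v]. /d/ is a stop between vowels /i/ and /o/, so it spirantizes to the fricative [z]. /xaitadaribuidoira/ → xaisazarivuizoira.
Rule 3 (degemination): no segment meets the environment; /xaisazarivuizoira/ is unchanged.
Rule 4 (pre-rhotic lowering): /i/ is a high vowel immediately before /r/, so it lowers to [e]. /xaisazarivuizoira/ → xaisazarivuizoera.

xaisazarivuizoera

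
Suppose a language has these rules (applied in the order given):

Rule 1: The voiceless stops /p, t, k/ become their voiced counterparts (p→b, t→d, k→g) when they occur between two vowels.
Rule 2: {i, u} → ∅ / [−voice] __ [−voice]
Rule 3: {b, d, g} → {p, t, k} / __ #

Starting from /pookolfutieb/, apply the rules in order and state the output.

poogolfudiep

Rule 1 (intervocalic voicing): /k/ is a voiceless stop between vowels /o/ and /o/, so it voices to [g]. /t/ is a voiceless stop between vowels /u/ and /i/, so it voices to [d]. /pookolfutieb/ → poogolfudieb.
Rule 2 (high vowel syncope): no segment meets the environment; /poogolfudieb/ is unchanged.
Rule 3 (final devoicing): /b/ is a voiced stop in word-final position, so it devoices to [p]. /poogolfudieb/ → poogolfudiep.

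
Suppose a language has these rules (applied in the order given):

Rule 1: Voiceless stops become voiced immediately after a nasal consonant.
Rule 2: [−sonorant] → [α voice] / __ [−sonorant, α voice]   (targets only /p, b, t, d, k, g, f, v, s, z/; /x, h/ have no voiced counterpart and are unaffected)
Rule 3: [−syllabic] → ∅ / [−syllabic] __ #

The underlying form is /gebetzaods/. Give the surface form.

gebedzaot

Rule 1 (post-nasal voicing): no segment meets the environment; /gebetzaods/ is unchanged.
Rule 2 (regressive voicing assimilation): /t/ precedes the voiced obstruent /z/, so it voices to [d] by assimilation. /d/ precedes the voiceless obstruent /s/, so it devoices to [t] by assimilation. /gebetzaods/ → gebedzaots.
Rule 3 (final cluster simplification): /s/ is the second consonant of a word-final cluster /ts/, so it deletes. /gebedzaots/ → gebedzaot.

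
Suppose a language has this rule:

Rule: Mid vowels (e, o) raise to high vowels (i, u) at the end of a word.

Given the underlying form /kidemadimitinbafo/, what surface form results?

kidemadimitinbafu

Scanning /kidemadimitinbafo/: /e/ at position 4 is not in the conditioning environment; /o/ is a mid vowel in word-final position, so it raises to [u].
Result: [kidemadimitinbafu].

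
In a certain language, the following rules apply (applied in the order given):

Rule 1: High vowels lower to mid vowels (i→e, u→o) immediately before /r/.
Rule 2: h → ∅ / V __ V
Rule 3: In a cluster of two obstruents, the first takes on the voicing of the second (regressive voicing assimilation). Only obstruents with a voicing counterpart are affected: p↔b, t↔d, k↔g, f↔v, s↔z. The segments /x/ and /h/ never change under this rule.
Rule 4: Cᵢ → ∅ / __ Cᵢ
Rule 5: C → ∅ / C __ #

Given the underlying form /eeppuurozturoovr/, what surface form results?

eepuorostoroov

Rule 1 (pre-rhotic lowering): /u/ is a high vowel immediately before /r/, so it lowers to [o]. /u/ is a high vowel immediately before /r/, so it lowers to [o]. /eeppuurozturoovr/ → eeppuoroztoroovr.
Rule 2 (intervocalic h-deletion): no segment meets the environment; /eeppuoroztoroovr/ is unchanged.
Rule 3 (regressive voicing assimilation): /z/ precedes the voiceless obstruent /t/, so it devoices to [s] by assimilation. /eeppuoroztoroovr/ → eeppuorostoroovr.
Rule 4 (degemination): /pp/ is a geminate; the first /p/ deletes. /eeppuorostoroovr/ → eepuorostoroovr.
Rule 5 (final cluster simplification): /r/ is the second consonant of a word-final cluster /vr/, so it deletes. /eepuorostoroovr/ → eepuorostoroov.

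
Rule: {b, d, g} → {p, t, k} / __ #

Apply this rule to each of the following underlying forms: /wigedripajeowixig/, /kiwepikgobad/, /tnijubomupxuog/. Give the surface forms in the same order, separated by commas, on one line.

wigedripajeowixik, kiwepikgobat, tnijubomupxuok

/wigedripajeowixig/: /g/ is a voiced stop in word-final position, so it devoices to [k]. → [wigedripajeowixik].
/kiwepikgobad/: /d/ is a voiced stop in word-final position, so it devoices to [t]. → [kiwepikgobat].
/tnijubomupxuog/: /g/ is a voiced stop in word-final position, so it devoices to [k]. → [tnijubomupxuok].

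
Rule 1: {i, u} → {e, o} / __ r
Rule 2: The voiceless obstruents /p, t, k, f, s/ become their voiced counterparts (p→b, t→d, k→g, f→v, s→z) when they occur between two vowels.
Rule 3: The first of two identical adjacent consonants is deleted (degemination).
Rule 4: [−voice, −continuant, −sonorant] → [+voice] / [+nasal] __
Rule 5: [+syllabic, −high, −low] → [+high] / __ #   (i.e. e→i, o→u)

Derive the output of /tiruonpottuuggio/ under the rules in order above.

Rule 1 (pre-rhotic lowering): /i/ is a high vowel immediately before /r/, so it lowers to [e]. /tiruonpottuuggio/ → teruonpottuuggio.
Rule 2 (intervocalic voicing): no segment meets the environment; /teruonpottuuggio/ is unchanged.
Rule 3 (degemination): /tt/ is a geminate; the first /t/ deletes. /gg/ is a geminate; the first /g/ deletes. /teruonpottuuggio/ → teruonpotuugio.
Rule 4 (post-nasal voicing): /p/ is a voiceless stop immediately after the nasal /n/, so it voices to [b]. /teruonpotuugio/ → teruonbotuugio.
Rule 5 (final vowel raising): /o/ is a mid vowel in word-final position, so it raises to [u]. /teruonbotuugio/ → teruonbotuugiu.

teruonbotuugiu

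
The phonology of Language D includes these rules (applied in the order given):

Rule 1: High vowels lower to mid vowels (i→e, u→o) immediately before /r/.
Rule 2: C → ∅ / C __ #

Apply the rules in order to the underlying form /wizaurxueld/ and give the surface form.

wizaorxuel

Rule 1 (pre-rhotic lowering): /u/ is a high vowel immediately before /r/, so it lowers to [o]. /wizaurxueld/ → wizaorxueld.
Rule 2 (final cluster simplification): /d/ is the second consonant of a word-final cluster /ld/, so it deletes. /wizaorxueld/ → wizaorxuel.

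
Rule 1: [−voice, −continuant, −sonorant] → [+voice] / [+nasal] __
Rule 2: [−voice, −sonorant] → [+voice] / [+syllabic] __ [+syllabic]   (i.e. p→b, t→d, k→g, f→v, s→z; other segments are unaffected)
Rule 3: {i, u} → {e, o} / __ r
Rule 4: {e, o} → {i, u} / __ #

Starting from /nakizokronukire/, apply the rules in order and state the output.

Rule 1 (post-nasal voicing): no segment meets the environment; /nakizokronukire/ is unchanged.
Rule 2 (intervocalic voicing): /k/ is a voiceless obstruent between vowels /a/ and /i/, so it voices to [g]. /k/ is a voiceless obstruent between vowels /u/ and /i/, so it voices to [g]. /nakizokronukire/ → nagizokronugire.
Rule 3 (pre-rhotic lowering): /i/ is a high vowel immediately before /r/, so it lowers to [e]. /nagizokronugire/ → nagizokronugere.
Rule 4 (final vowel raising): /e/ is a mid vowel in word-final position, so it raises to [i]. /nagizokronugere/ → nagizokronugeri.

nagizokronugeri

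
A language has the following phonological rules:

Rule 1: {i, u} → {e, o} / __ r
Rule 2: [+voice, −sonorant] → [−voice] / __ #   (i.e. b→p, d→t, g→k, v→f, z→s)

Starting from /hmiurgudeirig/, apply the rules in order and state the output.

Rule 1 (pre-rhotic lowering): /u/ is a high vowel immediately before /r/, so it lowers to [o]. /i/ is a high vowel immediately before /r/, so it lowers to [e]. /hmiurgudeirig/ → hmiorgudeerig.
Rule 2 (final devoicing): /g/ is a voiced obstruent in word-final position, so it devoices to [k]. /hmiorgudeerig/ → hmiorgudeerik.

hmiorgudeerik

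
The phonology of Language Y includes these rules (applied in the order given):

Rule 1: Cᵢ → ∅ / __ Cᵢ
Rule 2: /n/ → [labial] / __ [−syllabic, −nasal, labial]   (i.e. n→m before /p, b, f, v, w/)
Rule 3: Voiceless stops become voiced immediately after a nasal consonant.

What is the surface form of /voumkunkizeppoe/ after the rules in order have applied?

Rule 1 (degemination): /pp/ is a geminate; the first /p/ deletes. /voumkunkizeppoe/ → voumkunkizepoe.
Rule 2 (nasal place assimilation): no segment meets the environment; /voumkunkizepoe/ is unchanged.
Rule 3 (post-nasal voicing): /k/ is a voiceless stop immediately after the nasal /m/, so it voices to [g]. /k/ is a voiceless stop immediately after the nasal /n/, so it voices to [g]. /voumkunkizepoe/ → voumgungizepoe.

voumgungizepoe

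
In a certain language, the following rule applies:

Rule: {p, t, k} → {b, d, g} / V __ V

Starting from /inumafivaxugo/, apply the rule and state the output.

No segment of /inumafivaxugo/ meets the structural description of the rule, so the form surfaces unchanged.

inumafivaxugo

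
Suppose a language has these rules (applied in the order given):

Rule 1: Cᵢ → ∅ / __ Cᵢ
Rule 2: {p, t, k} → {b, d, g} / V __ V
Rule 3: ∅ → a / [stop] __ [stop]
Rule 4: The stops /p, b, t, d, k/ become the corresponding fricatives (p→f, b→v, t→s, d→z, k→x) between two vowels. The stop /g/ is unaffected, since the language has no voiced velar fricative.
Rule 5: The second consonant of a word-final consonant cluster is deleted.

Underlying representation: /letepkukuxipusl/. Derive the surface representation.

Rule 1 (degemination): no segment meets the environment; /letepkukuxipusl/ is unchanged.
Rule 2 (intervocalic voicing): /t/ is a voiceless stop between vowels /e/ and /e/, so it voices to [d]. /k/ is a voiceless stop between vowels /u/ and /u/, so it voices to [g]. /p/ is a voiceless stop between vowels /i/ and /u/, so it voices to [b]. /letepkukuxipusl/ → ledepkuguxibusl.
Rule 3 (stop-cluster a-epenthesis): /p/ and /k/ form a stop–stop cluster, so [a] is inserted between them. /ledepkuguxibusl/ → ledepakuguxibusl.
Rule 4 (intervocalic spirantization): /d/ is a stop between vowels /e/ and /e/, so it spirantizes to the fricative [z]. /p/ is a stop between vowels /e/ and /a/, so it spirantizes to the fricative [f]. /k/ is a stop between vowels /a/ and /u/, so it spirantizes to the fricative [x]. /b/ is a stop between vowels /i/ and /u/, so it spirantizes to the fricative [v]. /ledepakuguxibusl/ → lezefaxuguxivusl.
Rule 5 (final cluster simplification): /l/ is the second consonant of a word-final cluster /sl/, so it deletes. /lezefaxuguxivusl/ → lezefaxuguxivus.

lezefaxuguxivus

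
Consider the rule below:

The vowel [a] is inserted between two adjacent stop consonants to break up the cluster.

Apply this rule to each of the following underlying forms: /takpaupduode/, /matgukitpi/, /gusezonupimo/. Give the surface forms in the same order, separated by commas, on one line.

/takpaupduode/: /k/ and /p/ form a stop–stop cluster, so [a] is inserted between them. /p/ and /d/ form a stop–stop cluster, so [a] is inserted between them. → [takapaupaduode].
/matgukitpi/: /t/ and /g/ form a stop–stop cluster, so [a] is inserted between them. /t/ and /p/ form a stop–stop cluster, so [a] is inserted between them. → [matagukitapi].
/gusezonupimo/: the rule's environment is not met; surfaces unchanged as [gusezonupimo].

takapaupaduode, matagukitapi, gusezonupimo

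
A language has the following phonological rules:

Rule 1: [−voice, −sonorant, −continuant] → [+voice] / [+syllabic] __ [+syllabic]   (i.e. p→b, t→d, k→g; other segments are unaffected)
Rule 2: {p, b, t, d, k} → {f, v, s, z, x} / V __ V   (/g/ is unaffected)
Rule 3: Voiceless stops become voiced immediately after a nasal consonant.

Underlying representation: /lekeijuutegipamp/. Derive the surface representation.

legeijuuzegivamb

Rule 1 (intervocalic voicing): /k/ is a voiceless stop between vowels /e/ and /e/, so it voices to [g]. /t/ is a voiceless stop between vowels /u/ and /e/, so it voices to [d]. /p/ is a voiceless stop between vowels /i/ and /a/, so it voices to [b]. /lekeijuutegipamp/ → legeijuudegibamp.
Rule 2 (intervocalic spirantization): /d/ is a stop between vowels /u/ and /e/, so it spirantizes to the fricative [z]. /b/ is a stop between vowels /i/ and /a/, so it spirantizes to the fricative [v]. /legeijuudegibamp/ → legeijuuzegivamp.
Rule 3 (post-nasal voicing): /p/ is a voiceless stop immediately after the nasal /m/, so it voices to [b]. /legeijuuzegivamp/ → legeijuuzegivamb.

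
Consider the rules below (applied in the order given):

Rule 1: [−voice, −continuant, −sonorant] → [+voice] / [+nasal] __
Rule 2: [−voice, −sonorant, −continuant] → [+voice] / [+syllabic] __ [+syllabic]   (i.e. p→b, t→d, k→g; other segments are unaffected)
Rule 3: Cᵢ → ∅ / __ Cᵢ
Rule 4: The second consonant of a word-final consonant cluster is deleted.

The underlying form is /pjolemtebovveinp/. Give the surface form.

Rule 1 (post-nasal voicing): /t/ is a voiceless stop immediately after the nasal /m/, so it voices to [d]. /p/ is a voiceless stop immediately after the nasal /n/, so it voices to [b]. /pjolemtebovveinp/ → pjolemdebovveinb.
Rule 2 (intervocalic voicing): no segment meets the environment; /pjolemdebovveinb/ is unchanged.
Rule 3 (degemination): /vv/ is a geminate; the first /v/ deletes. /pjolemdebovveinb/ → pjolemdeboveinb.
Rule 4 (final cluster simplification): /b/ is the second consonant of a word-final cluster /nb/, so it deletes. /pjolemdeboveinb/ → pjolemdebovein.

pjolemdebovein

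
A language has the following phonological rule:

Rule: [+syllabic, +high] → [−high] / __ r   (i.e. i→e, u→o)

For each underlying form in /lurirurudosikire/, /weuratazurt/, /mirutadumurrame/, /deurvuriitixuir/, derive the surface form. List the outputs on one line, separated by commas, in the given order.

lorerorudosikere, weoratazort, merutadumorrame, deorvoriitixuer

/lurirurudosikire/: /u/ is a high vowel immediately before /r/, so it lowers to [o]. /i/ is a high vowel immediately before /r/, so it lowers to [e]. /u/ is a high vowel immediately before /r/, so it lowers to [o]. /i/ is a high vowel immediately before /r/, so it lowers to [e]. → [lorerorudosikere].
/weuratazurt/: /u/ is a high vowel immediately before /r/, so it lowers to [o]. /u/ is a high vowel immediately before /r/, so it lowers to [o]. → [weoratazort].
/mirutadumurrame/: /i/ is a high vowel immediately before /r/, so it lowers to [e]. /u/ is a high vowel immediately before /r/, so it lowers to [o]. → [merutadumorrame].
/deurvuriitixuir/: /u/ is a high vowel immediately before /r/, so it lowers to [o]. /u/ is a high vowel immediately before /r/, so it lowers to [o]. /i/ is a high vowel immediately before /r/, so it lowers to [e]. → [deorvoriitixuer].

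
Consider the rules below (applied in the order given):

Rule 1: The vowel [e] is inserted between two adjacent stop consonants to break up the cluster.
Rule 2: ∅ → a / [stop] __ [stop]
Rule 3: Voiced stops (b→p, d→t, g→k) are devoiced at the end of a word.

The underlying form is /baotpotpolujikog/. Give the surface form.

baotepotepolujikok

Rule 1 (stop-cluster e-epenthesis): /t/ and /p/ form a stop–stop cluster, so [e] is inserted between them. /t/ and /p/ form a stop–stop cluster, so [e] is inserted between them. /baotpotpolujikog/ → baotepotepolujikog.
Rule 2 (stop-cluster a-epenthesis): no segment meets the environment; /baotepotepolujikog/ is unchanged.
Rule 3 (final devoicing): /g/ is a voiced stop in word-final position, so it devoices to [k]. /baotepotepolujikog/ → baotepotepolujikok.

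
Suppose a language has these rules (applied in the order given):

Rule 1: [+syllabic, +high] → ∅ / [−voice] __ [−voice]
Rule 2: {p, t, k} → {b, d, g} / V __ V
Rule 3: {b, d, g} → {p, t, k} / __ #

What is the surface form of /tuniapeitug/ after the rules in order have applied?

Rule 1 (high vowel syncope): no segment meets the environment; /tuniapeitug/ is unchanged.
Rule 2 (intervocalic voicing): /p/ is a voiceless stop between vowels /a/ and /e/, so it voices to [b]. /t/ is a voiceless stop between vowels /i/ and /u/, so it voices to [d]. /tuniapeitug/ → tuniabeidug.
Rule 3 (final devoicing): /g/ is a voiced stop in word-final position, so it devoices to [k]. /tuniabeidug/ → tuniabeiduk.

tuniabeiduk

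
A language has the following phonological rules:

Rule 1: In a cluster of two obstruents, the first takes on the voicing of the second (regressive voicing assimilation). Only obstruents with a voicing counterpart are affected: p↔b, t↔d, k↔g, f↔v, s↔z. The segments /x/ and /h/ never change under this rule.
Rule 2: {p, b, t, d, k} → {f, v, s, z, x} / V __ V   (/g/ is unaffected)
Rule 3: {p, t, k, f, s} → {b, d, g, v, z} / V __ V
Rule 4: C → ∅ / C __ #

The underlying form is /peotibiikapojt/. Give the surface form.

peoziviixavoj

Rule 1 (regressive voicing assimilation): no segment meets the environment; /peotibiikapojt/ is unchanged.
Rule 2 (intervocalic spirantization): /t/ is a stop between vowels /o/ and /i/, so it spirantizes to the fricative [s]. /b/ is a stop between vowels /i/ and /i/, so it spirantizes to the fricative [v]. /k/ is a stop between vowels /i/ and /a/, so it spirantizes to the fricative [x]. /p/ is a stop between vowels /a/ and /o/, so it spirantizes to the fricative [f]. /peotibiikapojt/ → peosiviixafojt.
Rule 3 (intervocalic voicing): /s/ is a voiceless obstruent between vowels /o/ and /i/, so it voices to [z]. /f/ is a voiceless obstruent between vowels /a/ and /o/, so it voices to [v]. /peosiviixafojt/ → peoziviixavojt.
Rule 4 (final cluster simplification): /t/ is the second consonant of a word-final cluster /jt/, so it deletes. /peoziviixavojt/ → peoziviixavoj.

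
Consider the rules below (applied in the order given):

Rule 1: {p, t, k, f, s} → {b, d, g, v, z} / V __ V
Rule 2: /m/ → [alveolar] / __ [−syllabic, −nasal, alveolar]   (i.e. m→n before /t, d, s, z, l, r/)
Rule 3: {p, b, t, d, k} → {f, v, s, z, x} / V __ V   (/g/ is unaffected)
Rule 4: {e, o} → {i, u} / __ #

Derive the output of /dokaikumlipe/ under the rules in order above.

dogaigunlivi

Rule 1 (intervocalic voicing): /k/ is a voiceless obstruent between vowels /o/ and /a/, so it voices to [g]. /k/ is a voiceless obstruent between vowels /i/ and /u/, so it voices to [g]. /p/ is a voiceless obstruent between vowels /i/ and /e/, so it voices to [b]. /dokaikumlipe/ → dogaigumlibe.
Rule 2 (nasal place assimilation): /m/ precedes the alveolar consonant /l/, so it assimilates in place to [n]. /dogaigumlibe/ → dogaigunlibe.
Rule 3 (intervocalic spirantization): /b/ is a stop between vowels /i/ and /e/, so it spirantizes to the fricative [v]. /dogaigunlibe/ → dogaigunlive.
Rule 4 (final vowel raising): /e/ is a mid vowel in word-final position, so it raises to [i]. /dogaigunlive/ → dogaigunlivi.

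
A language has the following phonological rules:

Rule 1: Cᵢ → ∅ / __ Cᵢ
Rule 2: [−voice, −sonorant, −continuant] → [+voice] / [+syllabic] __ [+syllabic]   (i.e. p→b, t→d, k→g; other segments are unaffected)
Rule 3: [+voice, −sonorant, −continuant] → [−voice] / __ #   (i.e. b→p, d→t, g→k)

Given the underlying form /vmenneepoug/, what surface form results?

vmeneebouk

Rule 1 (degemination): /nn/ is a geminate; the first /n/ deletes. /vmenneepoug/ → vmeneepoug.
Rule 2 (intervocalic voicing): /p/ is a voiceless stop between vowels /e/ and /o/, so it voices to [b]. /vmeneepoug/ → vmeneeboug.
Rule 3 (final devoicing): /g/ is a voiced stop in word-final position, so it devoices to [k]. /vmeneeboug/ → vmeneebouk.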